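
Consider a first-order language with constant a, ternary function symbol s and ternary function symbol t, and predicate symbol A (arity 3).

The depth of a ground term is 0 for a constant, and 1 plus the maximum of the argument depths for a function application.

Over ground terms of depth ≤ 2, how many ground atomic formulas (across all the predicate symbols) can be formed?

166375

First count ground terms of depth ≤ 2.
Count level by level. With function symbols s/3, t/3, the terms of depth ≤ k are the 1 constant together with each function applied to depth-≤(k−1) tuples, so N_k = 1 + N_{k-1}^3 + N_{k-1}^3.
N_0 = 1
N_1 = 1 + 1^3 + 1^3 = 3
N_2 = 1 + 3^3 + 3^3 = 55
So |H| = 55.
For each predicate symbol, the number of ground atoms is |H| raised to its arity; summing:
  A: 55^3 = 166375
Total ground atoms: 166375.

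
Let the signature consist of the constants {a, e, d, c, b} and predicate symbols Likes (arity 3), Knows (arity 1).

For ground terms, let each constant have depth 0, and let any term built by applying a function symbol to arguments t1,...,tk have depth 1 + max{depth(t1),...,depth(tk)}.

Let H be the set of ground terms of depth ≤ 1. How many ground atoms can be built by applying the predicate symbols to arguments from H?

130

First count ground terms of depth ≤ 1.
With no function symbols every ground term is a constant, so there are exactly 5 ground terms at every depth bound.
N_0 = 5
N_1 = 5
So |H| = 5.
Each predicate of arity r yields |H|^r ground atoms (one per choice of an r-tuple from H):
  Likes: 5^3 = 125;  Knows: 5
Total ground atoms: 125 + 5 = 130.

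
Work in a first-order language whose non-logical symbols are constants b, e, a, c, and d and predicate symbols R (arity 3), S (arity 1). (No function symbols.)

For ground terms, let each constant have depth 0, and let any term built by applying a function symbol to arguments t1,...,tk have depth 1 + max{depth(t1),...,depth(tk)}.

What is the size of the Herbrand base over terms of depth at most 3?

130

First count ground terms of depth ≤ 3.
With no function symbols every ground term is a constant, so there are exactly 5 ground terms at every depth bound.
N_0 = 5
N_1 = 5
N_2 = 5
N_3 = 5
Explicitly: b, e, a, c, d.
So |H| = 5.
Each predicate of arity r yields |H|^r ground atoms (one per choice of an r-tuple from H):
  R: 5^3 = 125;  S: 5
Total ground atoms: 125 + 5 = 130.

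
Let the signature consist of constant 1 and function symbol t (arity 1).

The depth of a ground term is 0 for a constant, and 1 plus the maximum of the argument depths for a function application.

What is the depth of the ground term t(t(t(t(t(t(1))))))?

6

depth(t(1)) = 1 + depth(1) = 1 + 0 = 1
depth(t(t(1))) = 1 + depth(t(1)) = 1 + 1 = 2
depth(t(t(t(1)))) = 1 + depth(t(t(1))) = 1 + 2 = 3
depth(t(t(t(t(1))))) = 1 + depth(t(t(t(1)))) = 1 + 3 = 4
depth(t(t(t(t(t(1)))))) = 1 + depth(t(t(t(t(1))))) = 1 + 4 = 5
depth(t(t(t(t(t(t(1))))))) = 1 + depth(t(t(t(t(t(1)))))) = 1 + 5 = 6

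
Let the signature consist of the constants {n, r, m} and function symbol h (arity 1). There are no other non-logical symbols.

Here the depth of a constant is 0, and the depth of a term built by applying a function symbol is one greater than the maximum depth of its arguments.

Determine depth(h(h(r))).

depth(h(r)) = 1 + depth(r) = 1 + 0 = 1
depth(h(h(r))) = 1 + depth(h(r)) = 1 + 1 = 2

2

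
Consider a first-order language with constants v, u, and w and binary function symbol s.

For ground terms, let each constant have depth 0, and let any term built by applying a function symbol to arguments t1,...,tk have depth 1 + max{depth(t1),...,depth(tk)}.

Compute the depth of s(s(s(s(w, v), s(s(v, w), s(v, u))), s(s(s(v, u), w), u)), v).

5

depth(s(w, v)) = 1 + max(0, 0) = 1
depth(s(v, w)) = 1 + max(0, 0) = 1
depth(s(v, u)) = 1 + max(0, 0) = 1
depth(s(s(v, w), s(v, u))) = 1 + max(1, 1) = 2
depth(s(s(w, v), s(s(v, w), s(v, u)))) = 1 + max(1, 2) = 3
depth(s(s(v, u), w)) = 1 + max(1, 0) = 2
depth(s(s(s(v, u), w), u)) = 1 + max(2, 0) = 3
depth(s(s(s(w, v), s(s(v, w), s(v, u))), s(s(s(v, u), w), u))) = 1 + max(3, 3) = 4
depth(s(s(s(s(w, v), s(s(v, w), s(v, u))), s(s(s(v, u), w), u)), v)) = 1 + max(4, 0) = 5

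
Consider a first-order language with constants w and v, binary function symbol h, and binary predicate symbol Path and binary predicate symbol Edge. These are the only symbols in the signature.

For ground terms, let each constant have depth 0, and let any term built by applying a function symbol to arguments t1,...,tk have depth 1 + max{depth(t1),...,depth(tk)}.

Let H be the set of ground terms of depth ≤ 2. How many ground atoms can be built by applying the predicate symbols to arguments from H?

2888

First count ground terms of depth ≤ 2.
Write N_k for the number of ground terms of depth ≤ k. A term of depth ≤ k is either a constant or a function symbol applied to arguments of depth ≤ k−1, so N_k = 2 + N_{k-1}^2.
N_0 = 2
N_1 = 2 + 2^2 = 6
N_2 = 2 + 6^2 = 38
So |H| = 38.
A ground atom is a predicate applied to a tuple of terms from H, so the count is the sum over predicates of |H|^arity:
  Path: 38^2 = 1444;  Edge: 38^2 = 1444
Total ground atoms: 1444 + 1444 = 2888.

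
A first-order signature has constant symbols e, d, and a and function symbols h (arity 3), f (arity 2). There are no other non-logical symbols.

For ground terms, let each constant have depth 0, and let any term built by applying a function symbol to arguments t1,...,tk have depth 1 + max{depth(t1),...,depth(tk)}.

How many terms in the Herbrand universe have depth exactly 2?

Let N_k count ground terms of depth at most k. Each non-constant term of depth ≤ k is some function symbol applied to depth-≤(k−1) arguments, giving N_k = 3 + N_{k-1}^3 + N_{k-1}^2.
N_0 = 3
N_1 = 3 + 3^3 + 3^2 = 39
N_2 = 3 + 39^3 + 39^2 = 60843
Terms of depth exactly 2: N_2 − N_1 = 60843 − 39 = 60804.

60804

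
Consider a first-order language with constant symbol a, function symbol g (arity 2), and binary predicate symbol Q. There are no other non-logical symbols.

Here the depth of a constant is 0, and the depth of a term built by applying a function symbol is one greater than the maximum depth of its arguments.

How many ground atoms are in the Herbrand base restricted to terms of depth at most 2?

25

First count ground terms of depth ≤ 2.
Count level by level. With function symbols g/2, the terms of depth ≤ k are the 1 constant together with each function applied to depth-≤(k−1) tuples, so N_k = 1 + N_{k-1}^2.
N_0 = 1
N_1 = 1 + 1^2 = 2
N_2 = 1 + 2^2 = 5
Explicitly: a, g(a, a), g(a, g(a, a)), g(g(a, a), a), g(g(a, a), g(a, a)).
So |H| = 5.
Each predicate of arity r yields |H|^r ground atoms (one per choice of an r-tuple from H):
  Q: 5^2 = 25
Total ground atoms: 25.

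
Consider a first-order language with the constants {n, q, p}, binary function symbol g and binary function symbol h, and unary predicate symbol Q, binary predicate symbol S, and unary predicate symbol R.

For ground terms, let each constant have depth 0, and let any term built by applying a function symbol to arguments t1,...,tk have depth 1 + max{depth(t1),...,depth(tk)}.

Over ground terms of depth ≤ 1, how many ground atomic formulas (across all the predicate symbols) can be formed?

First count ground terms of depth ≤ 1.
Let N_k count ground terms of depth at most k. Each non-constant term of depth ≤ k is some function symbol applied to depth-≤(k−1) arguments, giving N_k = 3 + N_{k-1}^2 + N_{k-1}^2.
N_0 = 3
N_1 = 3 + 3^2 + 3^2 = 21
So |H| = 21.
Ground atoms are formed by filling each argument slot of a predicate with a term from H, so an r-ary predicate gives |H|^r atoms:
  Q: 21;  S: 21^2 = 441;  R: 21
Total ground atoms: 21 + 441 + 21 = 483.

483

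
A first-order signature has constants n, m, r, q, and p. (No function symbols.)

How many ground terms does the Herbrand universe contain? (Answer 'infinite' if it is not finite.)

There are no function symbols, so every ground term is one of the 5 constants.
The Herbrand universe is {n, m, r, q, p}, which is finite with 5 elements.

5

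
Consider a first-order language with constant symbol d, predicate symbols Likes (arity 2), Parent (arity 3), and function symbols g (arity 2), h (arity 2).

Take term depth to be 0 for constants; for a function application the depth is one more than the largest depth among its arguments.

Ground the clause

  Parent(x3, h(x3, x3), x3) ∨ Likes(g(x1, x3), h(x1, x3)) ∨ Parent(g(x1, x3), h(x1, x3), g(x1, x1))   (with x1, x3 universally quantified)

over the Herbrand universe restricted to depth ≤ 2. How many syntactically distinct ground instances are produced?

Ground terms of depth ≤ 2:
  Write N_k for the number of ground terms of depth ≤ k. A term of depth ≤ k is either a constant or a function symbol applied to arguments of depth ≤ k−1, so N_k = 1 + N_{k-1}^2 + N_{k-1}^2.
  N_0 = 1
  N_1 = 1 + 1^2 + 1^2 = 3
  N_2 = 1 + 3^2 + 3^2 = 19
So there are 19 ground terms available for substitution.
The body mentions every one of the 2 quantified variables; since ground terms form a free algebra, no two substitutions collapse to the same formula.
Number of ground instances = 19^2 = 361.

361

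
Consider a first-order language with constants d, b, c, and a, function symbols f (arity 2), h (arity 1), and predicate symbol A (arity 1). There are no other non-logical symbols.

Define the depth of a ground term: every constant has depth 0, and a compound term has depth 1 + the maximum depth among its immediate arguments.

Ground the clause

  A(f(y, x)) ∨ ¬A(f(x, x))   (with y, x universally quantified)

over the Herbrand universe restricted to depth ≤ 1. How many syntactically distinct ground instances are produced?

Ground terms of depth ≤ 1:
  Let N_k = |{terms of depth ≤ k}|. Then N_0 = 4 and N_k = 4 + N_{k-1}^2 + N_{k-1} for k ≥ 1 (one summand per function symbol, arity giving the exponent).
  N_0 = 4
  N_1 = 4 + 4^2 + 4 = 24
So there are 24 ground terms available for substitution.
Each of y, x ranges independently over the available ground terms, and distinct assignments produce distinct instances.
Number of ground instances = 24^2 = 576.

576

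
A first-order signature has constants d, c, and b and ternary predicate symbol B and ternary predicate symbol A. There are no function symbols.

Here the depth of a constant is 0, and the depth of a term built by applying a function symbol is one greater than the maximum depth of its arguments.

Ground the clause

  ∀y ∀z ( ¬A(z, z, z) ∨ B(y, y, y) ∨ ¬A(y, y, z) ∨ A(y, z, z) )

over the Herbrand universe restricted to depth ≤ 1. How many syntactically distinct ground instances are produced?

Ground terms of depth ≤ 1:
  With no function symbols every ground term is a constant, so there are exactly 3 ground terms at every depth bound.
  N_0 = 3
  N_1 = 3
  Explicitly: d, c, b.
So there are 3 ground terms available for substitution.
The body mentions every one of the 2 quantified variables; since ground terms form a free algebra, no two substitutions collapse to the same formula.
Number of ground instances = 3^2 = 9.

9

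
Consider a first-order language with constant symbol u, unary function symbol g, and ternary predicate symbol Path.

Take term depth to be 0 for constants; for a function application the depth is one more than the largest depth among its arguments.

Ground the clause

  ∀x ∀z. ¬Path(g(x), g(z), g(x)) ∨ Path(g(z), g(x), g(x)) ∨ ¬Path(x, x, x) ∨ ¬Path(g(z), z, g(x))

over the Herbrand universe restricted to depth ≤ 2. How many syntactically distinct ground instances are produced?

9

Ground terms of depth ≤ 2:
  Let N_k count ground terms of depth at most k. Each non-constant term of depth ≤ k is some function symbol applied to depth-≤(k−1) arguments, giving N_k = 1 + N_{k-1}.
  N_0 = 1
  N_1 = 1 + 1 = 2
  N_2 = 1 + 2 = 3
  Explicitly: u, g(u), g(g(u)).
So there are 3 ground terms available for substitution.
Each of x, z ranges independently over the available ground terms, and distinct assignments produce distinct instances.
Number of ground instances = 3^2 = 9.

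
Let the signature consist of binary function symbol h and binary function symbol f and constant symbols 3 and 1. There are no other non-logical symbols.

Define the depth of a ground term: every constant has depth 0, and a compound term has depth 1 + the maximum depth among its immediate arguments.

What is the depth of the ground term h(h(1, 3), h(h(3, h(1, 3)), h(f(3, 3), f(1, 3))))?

4

depth(h(1, 3)) = 1 + max(0, 0) = 1
depth(h(3, h(1, 3))) = 1 + max(0, 1) = 2
depth(f(3, 3)) = 1 + max(0, 0) = 1
depth(f(1, 3)) = 1 + max(0, 0) = 1
depth(h(f(3, 3), f(1, 3))) = 1 + max(1, 1) = 2
depth(h(h(3, h(1, 3)), h(f(3, 3), f(1, 3)))) = 1 + max(2, 2) = 3
depth(h(h(1, 3), h(h(3, h(1, 3)), h(f(3, 3), f(1, 3))))) = 1 + max(1, 3) = 4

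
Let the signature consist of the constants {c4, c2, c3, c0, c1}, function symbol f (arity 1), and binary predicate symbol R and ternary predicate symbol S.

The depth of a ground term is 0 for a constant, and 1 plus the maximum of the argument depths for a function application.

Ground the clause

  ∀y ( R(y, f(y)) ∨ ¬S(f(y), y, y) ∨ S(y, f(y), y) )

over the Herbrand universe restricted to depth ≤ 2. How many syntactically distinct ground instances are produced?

15

Ground terms of depth ≤ 2:
  If N_k denotes the number of depth-≤k ground terms, the 5 constants give N_0 = 5, and each function symbol of arity r contributes N_{k-1}^r new terms at level k: N_k = 5 + N_{k-1}.
  N_0 = 5
  N_1 = 5 + 5 = 10
  N_2 = 5 + 10 = 15
So there are 15 ground terms available for substitution.
The variable y ranges independently over the available ground terms, and distinct assignments produce distinct instances.
Number of ground instances = 15.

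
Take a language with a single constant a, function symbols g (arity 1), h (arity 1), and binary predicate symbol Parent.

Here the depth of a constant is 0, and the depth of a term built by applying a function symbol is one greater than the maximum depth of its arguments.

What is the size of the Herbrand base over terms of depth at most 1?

First count ground terms of depth ≤ 1.
Let N_k count ground terms of depth at most k. Each non-constant term of depth ≤ k is some function symbol applied to depth-≤(k−1) arguments, giving N_k = 1 + N_{k-1} + N_{k-1}.
N_0 = 1
N_1 = 1 + 1 + 1 = 3
Explicitly: a, g(a), h(a).
So |H| = 3.
A ground atom is a predicate applied to a tuple of terms from H, so the count is the sum over predicates of |H|^arity:
  Parent: 3^2 = 9
Total ground atoms: 9.

9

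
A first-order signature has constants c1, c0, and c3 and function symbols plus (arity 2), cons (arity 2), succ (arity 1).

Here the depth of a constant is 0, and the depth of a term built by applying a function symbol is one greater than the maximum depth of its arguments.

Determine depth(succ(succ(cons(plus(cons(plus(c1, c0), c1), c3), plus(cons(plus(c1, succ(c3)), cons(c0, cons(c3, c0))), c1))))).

7

depth(plus(c1, c0)) = 1 + max(0, 0) = 1
depth(cons(plus(c1, c0), c1)) = 1 + max(1, 0) = 2
depth(plus(cons(plus(c1, c0), c1), c3)) = 1 + max(2, 0) = 3
depth(succ(c3)) = 1 + depth(c3) = 1 + 0 = 1
depth(plus(c1, succ(c3))) = 1 + max(0, 1) = 2
depth(cons(c3, c0)) = 1 + max(0, 0) = 1
depth(cons(c0, cons(c3, c0))) = 1 + max(0, 1) = 2
depth(cons(plus(c1, succ(c3)), cons(c0, cons(c3, c0)))) = 1 + max(2, 2) = 3
depth(plus(cons(plus(c1, succ(c3)), cons(c0, cons(c3, c0))), c1)) = 1 + max(3, 0) = 4
depth(cons(plus(cons(plus(c1, c0), c1), c3), plus(cons(plus(c1, succ(c3)), cons(c0, cons(c3, c0))), c1))) = 1 + max(3, 4) = 5
depth(succ(cons(plus(cons(plus(c1, c0), c1), c3), plus(cons(plus(c1, succ(c3)), cons(c0, cons(c3, c0))), c1)))) = 1 + depth(cons(plus(cons(plus(c1, c0), c1), c3), plus(cons(plus(c1, succ(c3)), cons(c0, cons(c3, c0))), c1))) = 1 + 5 = 6
depth(succ(succ(cons(plus(cons(plus(c1, c0), c1), c3), plus(cons(plus(c1, succ(c3)), cons(c0, cons(c3, c0))), c1))))) = 1 + depth(succ(cons(plus(cons(plus(c1, c0), c1), c3), plus(cons(plus(c1, succ(c3)), cons(c0, cons(c3, c0))), c1)))) = 1 + 6 = 7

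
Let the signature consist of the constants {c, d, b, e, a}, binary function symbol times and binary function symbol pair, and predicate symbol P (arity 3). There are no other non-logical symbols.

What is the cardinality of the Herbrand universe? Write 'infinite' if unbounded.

infinite

The signature has at least one function symbol (times, arity 2) and at least one constant (c).
Iterating times gives infinitely many distinct ground terms: c, times(c, c), times(times(c, c), times(c, c)), ...
So the Herbrand universe is infinite.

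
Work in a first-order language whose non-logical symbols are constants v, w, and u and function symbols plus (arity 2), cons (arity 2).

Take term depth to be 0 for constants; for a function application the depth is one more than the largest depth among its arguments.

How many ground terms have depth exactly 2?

Count level by level. With function symbols plus/2, cons/2, the terms of depth ≤ k are the 3 constants together with each function applied to depth-≤(k−1) tuples, so N_k = 3 + N_{k-1}^2 + N_{k-1}^2.
N_0 = 3
N_1 = 3 + 3^2 + 3^2 = 21
N_2 = 3 + 21^2 + 21^2 = 885
Terms of depth exactly 2: N_2 − N_1 = 885 − 21 = 864.

864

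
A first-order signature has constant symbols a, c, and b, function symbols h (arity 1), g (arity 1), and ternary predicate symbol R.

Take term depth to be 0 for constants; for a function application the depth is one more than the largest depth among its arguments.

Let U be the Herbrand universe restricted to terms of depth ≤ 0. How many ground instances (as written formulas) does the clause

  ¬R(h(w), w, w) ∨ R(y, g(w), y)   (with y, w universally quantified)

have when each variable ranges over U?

Ground terms of depth ≤ 0:
  If N_k denotes the number of depth-≤k ground terms, the 3 constants give N_0 = 3, and each function symbol of arity r contributes N_{k-1}^r new terms at level k: N_k = 3 + N_{k-1} + N_{k-1}.
  N_0 = 3
So there are 3 ground terms available for substitution.
The body mentions every one of the 2 quantified variables; since ground terms form a free algebra, no two substitutions collapse to the same formula.
Number of ground instances = 3^2 = 9.

9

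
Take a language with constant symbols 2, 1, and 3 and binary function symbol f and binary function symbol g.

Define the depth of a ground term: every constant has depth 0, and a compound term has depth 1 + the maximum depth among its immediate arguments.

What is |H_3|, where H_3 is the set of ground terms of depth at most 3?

Let N_k count ground terms of depth at most k. Each non-constant term of depth ≤ k is some function symbol applied to depth-≤(k−1) arguments, giving N_k = 3 + N_{k-1}^2 + N_{k-1}^2.
N_0 = 3
N_1 = 3 + 3^2 + 3^2 = 21
N_2 = 3 + 21^2 + 21^2 = 885
N_3 = 3 + 885^2 + 885^2 = 1566453

1566453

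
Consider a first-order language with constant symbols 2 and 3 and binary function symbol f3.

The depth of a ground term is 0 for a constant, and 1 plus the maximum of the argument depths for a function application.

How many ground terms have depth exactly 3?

1408

Let N_k count ground terms of depth at most k. Each non-constant term of depth ≤ k is some function symbol applied to depth-≤(k−1) arguments, giving N_k = 2 + N_{k-1}^2.
N_0 = 2
N_1 = 2 + 2^2 = 6
N_2 = 2 + 6^2 = 38
N_3 = 2 + 38^2 = 1446
Terms of depth exactly 3: N_3 − N_2 = 1446 − 38 = 1408.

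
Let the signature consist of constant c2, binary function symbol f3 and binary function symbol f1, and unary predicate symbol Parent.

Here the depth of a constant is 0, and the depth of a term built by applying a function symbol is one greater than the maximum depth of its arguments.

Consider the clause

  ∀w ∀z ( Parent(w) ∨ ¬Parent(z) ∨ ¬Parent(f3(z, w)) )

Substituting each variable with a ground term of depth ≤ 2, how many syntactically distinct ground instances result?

Ground terms of depth ≤ 2:
  Let N_k = |{terms of depth ≤ k}|. Then N_0 = 1 and N_k = 1 + N_{k-1}^2 + N_{k-1}^2 for k ≥ 1 (one summand per function symbol, arity giving the exponent).
  N_0 = 1
  N_1 = 1 + 1^2 + 1^2 = 3
  N_2 = 1 + 3^2 + 3^2 = 19
So there are 19 ground terms available for substitution.
There are 2 variables to instantiate (w, z), each occurring in at least one literal, so different choices give different ground instances.
Number of ground instances = 19^2 = 361.

361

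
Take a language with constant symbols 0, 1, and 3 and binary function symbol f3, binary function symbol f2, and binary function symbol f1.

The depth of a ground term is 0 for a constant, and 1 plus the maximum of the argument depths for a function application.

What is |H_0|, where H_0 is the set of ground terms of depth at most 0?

3

Let N_k count ground terms of depth at most k. Each non-constant term of depth ≤ k is some function symbol applied to depth-≤(k−1) arguments, giving N_k = 3 + N_{k-1}^2 + N_{k-1}^2 + N_{k-1}^2.
N_0 = 3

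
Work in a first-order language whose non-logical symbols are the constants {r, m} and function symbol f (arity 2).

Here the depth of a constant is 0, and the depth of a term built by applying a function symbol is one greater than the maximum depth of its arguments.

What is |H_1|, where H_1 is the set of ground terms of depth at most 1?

6

Let N_k count ground terms of depth at most k. Each non-constant term of depth ≤ k is some function symbol applied to depth-≤(k−1) arguments, giving N_k = 2 + N_{k-1}^2.
N_0 = 2
N_1 = 2 + 2^2 = 6
Explicitly: r, m, f(r, r), f(r, m), f(m, r), f(m, m).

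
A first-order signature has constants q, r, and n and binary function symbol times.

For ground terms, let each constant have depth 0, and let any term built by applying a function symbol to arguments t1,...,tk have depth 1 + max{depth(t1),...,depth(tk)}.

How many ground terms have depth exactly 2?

If N_k denotes the number of depth-≤k ground terms, the 3 constants give N_0 = 3, and each function symbol of arity r contributes N_{k-1}^r new terms at level k: N_k = 3 + N_{k-1}^2.
N_0 = 3
N_1 = 3 + 3^2 = 12
N_2 = 3 + 12^2 = 147
Terms of depth exactly 2: N_2 − N_1 = 147 − 12 = 135.

135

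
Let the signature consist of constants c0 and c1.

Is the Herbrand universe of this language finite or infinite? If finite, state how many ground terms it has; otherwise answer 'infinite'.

2

There are no function symbols, so every ground term is one of the 2 constants.
The Herbrand universe is {c0, c1}, which is finite with 2 elements.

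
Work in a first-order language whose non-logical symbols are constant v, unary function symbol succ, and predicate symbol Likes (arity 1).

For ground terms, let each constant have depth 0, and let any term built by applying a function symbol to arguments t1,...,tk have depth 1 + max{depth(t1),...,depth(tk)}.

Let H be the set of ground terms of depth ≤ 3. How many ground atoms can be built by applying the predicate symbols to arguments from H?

First count ground terms of depth ≤ 3.
Let N_k = |{terms of depth ≤ k}|. Then N_0 = 1 and N_k = 1 + N_{k-1} for k ≥ 1 (one summand per function symbol, arity giving the exponent).
N_0 = 1
N_1 = 1 + 1 = 2
N_2 = 1 + 2 = 3
N_3 = 1 + 3 = 4
Explicitly: v, succ(v), succ(succ(v)), succ(succ(succ(v))).
So |H| = 4.
A ground atom is a predicate applied to a tuple of terms from H, so the count is the sum over predicates of |H|^arity:
  Likes: 4
Total ground atoms: 4.

4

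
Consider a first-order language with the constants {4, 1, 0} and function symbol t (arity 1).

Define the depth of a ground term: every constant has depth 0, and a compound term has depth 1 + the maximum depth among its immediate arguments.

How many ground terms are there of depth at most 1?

Let N_k = |{terms of depth ≤ k}|. Then N_0 = 3 and N_k = 3 + N_{k-1} for k ≥ 1 (one summand per function symbol, arity giving the exponent).
N_0 = 3
N_1 = 3 + 3 = 6
Explicitly: 4, 1, 0, t(4), t(1), t(0).

6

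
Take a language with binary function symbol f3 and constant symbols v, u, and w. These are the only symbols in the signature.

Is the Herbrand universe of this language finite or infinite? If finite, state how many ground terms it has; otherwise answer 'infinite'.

infinite

The signature has at least one function symbol (f3, arity 2) and at least one constant (v).
Iterating f3 gives infinitely many distinct ground terms: v, f3(v, v), f3(f3(v, v), f3(v, v)), ...
So the Herbrand universe is infinite.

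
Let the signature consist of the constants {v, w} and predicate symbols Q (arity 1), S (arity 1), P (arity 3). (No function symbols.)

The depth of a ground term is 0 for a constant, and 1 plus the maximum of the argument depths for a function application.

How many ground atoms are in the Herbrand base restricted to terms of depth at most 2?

First count ground terms of depth ≤ 2.
With no function symbols every ground term is a constant, so there are exactly 2 ground terms at every depth bound.
N_0 = 2
N_1 = 2
N_2 = 2
Explicitly: v, w.
So |H| = 2.
Each predicate of arity r yields |H|^r ground atoms (one per choice of an r-tuple from H):
  Q: 2;  S: 2;  P: 2^3 = 8
Total ground atoms: 2 + 2 + 8 = 12.

12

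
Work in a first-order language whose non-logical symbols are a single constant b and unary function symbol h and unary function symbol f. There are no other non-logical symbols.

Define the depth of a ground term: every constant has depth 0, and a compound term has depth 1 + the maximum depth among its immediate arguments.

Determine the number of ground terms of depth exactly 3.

If N_k denotes the number of depth-≤k ground terms, the 1 constant gives N_0 = 1, and each function symbol of arity r contributes N_{k-1}^r new terms at level k: N_k = 1 + N_{k-1} + N_{k-1}.
N_0 = 1
N_1 = 1 + 1 + 1 = 3
N_2 = 1 + 3 + 3 = 7
N_3 = 1 + 7 + 7 = 15
Terms of depth exactly 3: N_3 − N_2 = 15 − 7 = 8.

8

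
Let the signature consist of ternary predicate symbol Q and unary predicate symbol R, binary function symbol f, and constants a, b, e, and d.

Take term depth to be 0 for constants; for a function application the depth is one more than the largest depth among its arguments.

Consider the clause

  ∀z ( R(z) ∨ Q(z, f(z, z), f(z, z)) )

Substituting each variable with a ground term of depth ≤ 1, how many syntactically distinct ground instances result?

Ground terms of depth ≤ 1:
  Count level by level. With function symbols f/2, the terms of depth ≤ k are the 4 constants together with each function applied to depth-≤(k−1) tuples, so N_k = 4 + N_{k-1}^2.
  N_0 = 4
  N_1 = 4 + 4^2 = 20
So there are 20 ground terms available for substitution.
The clause has 1 distinct variable (z), which appears in the body. In the free term algebra distinct substitutions yield syntactically distinct ground instances.
Number of ground instances = 20.

20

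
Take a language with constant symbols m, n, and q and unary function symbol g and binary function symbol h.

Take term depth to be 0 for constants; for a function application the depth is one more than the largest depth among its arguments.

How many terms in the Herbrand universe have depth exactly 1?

If N_k denotes the number of depth-≤k ground terms, the 3 constants give N_0 = 3, and each function symbol of arity r contributes N_{k-1}^r new terms at level k: N_k = 3 + N_{k-1} + N_{k-1}^2.
N_0 = 3
N_1 = 3 + 3 + 3^2 = 15
Terms of depth exactly 1: N_1 − N_0 = 15 − 3 = 12.

12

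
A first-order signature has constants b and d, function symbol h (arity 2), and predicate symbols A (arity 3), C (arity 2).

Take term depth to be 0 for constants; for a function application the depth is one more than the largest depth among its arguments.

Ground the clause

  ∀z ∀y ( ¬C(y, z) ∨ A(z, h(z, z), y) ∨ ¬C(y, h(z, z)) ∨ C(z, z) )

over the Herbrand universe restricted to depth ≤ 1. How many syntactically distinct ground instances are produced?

Ground terms of depth ≤ 1:
  Write N_k for the number of ground terms of depth ≤ k. A term of depth ≤ k is either a constant or a function symbol applied to arguments of depth ≤ k−1, so N_k = 2 + N_{k-1}^2.
  N_0 = 2
  N_1 = 2 + 2^2 = 6
  Explicitly: b, d, h(b, b), h(b, d), h(d, b), h(d, d).
So there are 6 ground terms available for substitution.
The clause has 2 distinct variables (z, y), each appearing in the body. In the free term algebra distinct substitutions yield syntactically distinct ground instances.
Number of ground instances = 6^2 = 36.

36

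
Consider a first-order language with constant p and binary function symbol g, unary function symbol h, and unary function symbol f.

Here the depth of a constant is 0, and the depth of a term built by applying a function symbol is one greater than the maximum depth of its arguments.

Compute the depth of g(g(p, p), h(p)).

depth(g(p, p)) = 1 + max(0, 0) = 1
depth(h(p)) = 1 + depth(p) = 1 + 0 = 1
depth(g(g(p, p), h(p))) = 1 + max(1, 1) = 2

2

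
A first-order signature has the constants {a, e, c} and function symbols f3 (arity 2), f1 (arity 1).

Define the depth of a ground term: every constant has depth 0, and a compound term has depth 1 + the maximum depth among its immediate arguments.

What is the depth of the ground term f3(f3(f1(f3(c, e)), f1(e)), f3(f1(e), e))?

4

depth(f3(c, e)) = 1 + max(0, 0) = 1
depth(f1(f3(c, e))) = 1 + depth(f3(c, e)) = 1 + 1 = 2
depth(f1(e)) = 1 + depth(e) = 1 + 0 = 1
depth(f3(f1(f3(c, e)), f1(e))) = 1 + max(2, 1) = 3
depth(f3(f1(e), e)) = 1 + max(1, 0) = 2
depth(f3(f3(f1(f3(c, e)), f1(e)), f3(f1(e), e))) = 1 + max(3, 2) = 4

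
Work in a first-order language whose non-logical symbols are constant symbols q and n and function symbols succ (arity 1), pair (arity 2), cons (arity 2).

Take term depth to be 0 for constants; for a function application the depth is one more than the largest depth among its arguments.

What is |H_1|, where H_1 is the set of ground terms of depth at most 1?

Count level by level. With function symbols succ/1, pair/2, cons/2, the terms of depth ≤ k are the 2 constants together with each function applied to depth-≤(k−1) tuples, so N_k = 2 + N_{k-1} + N_{k-1}^2 + N_{k-1}^2.
N_0 = 2
N_1 = 2 + 2 + 2^2 + 2^2 = 12

12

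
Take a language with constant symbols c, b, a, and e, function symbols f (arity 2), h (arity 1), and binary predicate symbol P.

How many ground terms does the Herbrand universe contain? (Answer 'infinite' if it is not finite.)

The signature has at least one function symbol (f, arity 2) and at least one constant (c).
Iterating f gives infinitely many distinct ground terms: c, f(c, c), f(f(c, c), f(c, c)), ...
So the Herbrand universe is infinite.

infinite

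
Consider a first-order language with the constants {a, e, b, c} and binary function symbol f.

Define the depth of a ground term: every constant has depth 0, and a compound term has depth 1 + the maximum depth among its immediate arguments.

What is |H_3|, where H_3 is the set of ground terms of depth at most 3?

Count level by level. With function symbols f/2, the terms of depth ≤ k are the 4 constants together with each function applied to depth-≤(k−1) tuples, so N_k = 4 + N_{k-1}^2.
N_0 = 4
N_1 = 4 + 4^2 = 20
N_2 = 4 + 20^2 = 404
N_3 = 4 + 404^2 = 163220

163220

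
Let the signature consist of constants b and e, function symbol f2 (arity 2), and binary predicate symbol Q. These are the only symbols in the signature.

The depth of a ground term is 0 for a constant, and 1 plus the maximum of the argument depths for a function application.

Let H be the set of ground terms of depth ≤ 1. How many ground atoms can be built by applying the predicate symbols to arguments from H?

36

First count ground terms of depth ≤ 1.
Let N_k count ground terms of depth at most k. Each non-constant term of depth ≤ k is some function symbol applied to depth-≤(k−1) arguments, giving N_k = 2 + N_{k-1}^2.
N_0 = 2
N_1 = 2 + 2^2 = 6
So |H| = 6.
A ground atom is a predicate applied to a tuple of terms from H, so the count is the sum over predicates of |H|^arity:
  Q: 6^2 = 36
Total ground atoms: 36.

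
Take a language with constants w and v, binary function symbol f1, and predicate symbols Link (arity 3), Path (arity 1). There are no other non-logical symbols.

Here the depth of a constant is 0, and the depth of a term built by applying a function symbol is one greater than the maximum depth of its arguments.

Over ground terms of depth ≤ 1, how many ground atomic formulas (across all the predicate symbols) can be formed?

First count ground terms of depth ≤ 1.
Let N_k = |{terms of depth ≤ k}|. Then N_0 = 2 and N_k = 2 + N_{k-1}^2 for k ≥ 1 (one summand per function symbol, arity giving the exponent).
N_0 = 2
N_1 = 2 + 2^2 = 6
So |H| = 6.
For each predicate symbol, the number of ground atoms is |H| raised to its arity; summing:
  Link: 6^3 = 216;  Path: 6
Total ground atoms: 216 + 6 = 222.

222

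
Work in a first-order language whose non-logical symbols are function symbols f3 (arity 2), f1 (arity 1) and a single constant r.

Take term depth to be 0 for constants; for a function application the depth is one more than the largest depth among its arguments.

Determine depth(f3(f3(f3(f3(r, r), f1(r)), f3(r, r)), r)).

depth(f3(r, r)) = 1 + max(0, 0) = 1
depth(f1(r)) = 1 + depth(r) = 1 + 0 = 1
depth(f3(f3(r, r), f1(r))) = 1 + max(1, 1) = 2
depth(f3(f3(f3(r, r), f1(r)), f3(r, r))) = 1 + max(2, 1) = 3
depth(f3(f3(f3(f3(r, r), f1(r)), f3(r, r)), r)) = 1 + max(3, 0) = 4

4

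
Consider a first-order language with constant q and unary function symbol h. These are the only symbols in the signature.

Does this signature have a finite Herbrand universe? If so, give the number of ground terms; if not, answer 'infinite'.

infinite

The signature has at least one function symbol (h, arity 1) and at least one constant (q).
Iterating h gives infinitely many distinct ground terms: q, h(q), h(h(q)), ...
So the Herbrand universe is infinite.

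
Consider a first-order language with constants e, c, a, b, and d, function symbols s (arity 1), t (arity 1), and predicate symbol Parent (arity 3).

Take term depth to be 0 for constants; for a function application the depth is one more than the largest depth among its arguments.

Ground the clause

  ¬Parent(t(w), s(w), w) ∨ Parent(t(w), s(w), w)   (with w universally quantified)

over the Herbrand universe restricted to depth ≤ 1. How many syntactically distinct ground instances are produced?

15

Ground terms of depth ≤ 1:
  Let N_k = |{terms of depth ≤ k}|. Then N_0 = 5 and N_k = 5 + N_{k-1} + N_{k-1} for k ≥ 1 (one summand per function symbol, arity giving the exponent).
  N_0 = 5
  N_1 = 5 + 5 + 5 = 15
So there are 15 ground terms available for substitution.
The clause has 1 distinct variable (w), which appears in the body. In the free term algebra distinct substitutions yield syntactically distinct ground instances.
Number of ground instances = 15.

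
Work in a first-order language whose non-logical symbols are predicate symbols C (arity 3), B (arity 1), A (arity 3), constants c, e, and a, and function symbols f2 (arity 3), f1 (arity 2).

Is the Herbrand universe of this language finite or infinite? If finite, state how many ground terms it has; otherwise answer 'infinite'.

The signature has at least one function symbol (f2, arity 3) and at least one constant (c).
Iterating f2 gives infinitely many distinct ground terms: c, f2(c, c, c), f2(f2(c, c, c), f2(c, c, c), f2(c, c, c)), ...
So the Herbrand universe is infinite.

infinite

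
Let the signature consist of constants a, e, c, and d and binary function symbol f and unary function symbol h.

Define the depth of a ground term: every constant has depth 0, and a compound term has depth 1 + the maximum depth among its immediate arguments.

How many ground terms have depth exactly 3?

Write N_k for the number of ground terms of depth ≤ k. A term of depth ≤ k is either a constant or a function symbol applied to arguments of depth ≤ k−1, so N_k = 4 + N_{k-1}^2 + N_{k-1}.
N_0 = 4
N_1 = 4 + 4^2 + 4 = 24
N_2 = 4 + 24^2 + 24 = 604
N_3 = 4 + 604^2 + 604 = 365424
Terms of depth exactly 3: N_3 − N_2 = 365424 − 604 = 364820.

364820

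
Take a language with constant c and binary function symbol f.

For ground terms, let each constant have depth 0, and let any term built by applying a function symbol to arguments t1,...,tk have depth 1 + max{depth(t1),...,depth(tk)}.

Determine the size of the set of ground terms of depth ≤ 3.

Let N_k = |{terms of depth ≤ k}|. Then N_0 = 1 and N_k = 1 + N_{k-1}^2 for k ≥ 1 (one summand per function symbol, arity giving the exponent).
N_0 = 1
N_1 = 1 + 1^2 = 2
N_2 = 1 + 2^2 = 5
N_3 = 1 + 5^2 = 26

26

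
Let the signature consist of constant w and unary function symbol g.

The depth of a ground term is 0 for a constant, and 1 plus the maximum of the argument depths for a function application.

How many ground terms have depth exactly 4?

Let N_k = |{terms of depth ≤ k}|. Then N_0 = 1 and N_k = 1 + N_{k-1} for k ≥ 1 (one summand per function symbol, arity giving the exponent).
N_0 = 1
N_1 = 1 + 1 = 2
N_2 = 1 + 2 = 3
N_3 = 1 + 3 = 4
N_4 = 1 + 4 = 5
Terms of depth exactly 4: N_4 − N_3 = 5 − 4 = 1.

1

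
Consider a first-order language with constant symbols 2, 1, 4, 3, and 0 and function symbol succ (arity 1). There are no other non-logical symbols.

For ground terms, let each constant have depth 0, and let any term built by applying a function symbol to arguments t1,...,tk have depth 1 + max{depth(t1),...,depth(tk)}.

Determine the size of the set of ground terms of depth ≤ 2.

Let N_k = |{terms of depth ≤ k}|. Then N_0 = 5 and N_k = 5 + N_{k-1} for k ≥ 1 (one summand per function symbol, arity giving the exponent).
N_0 = 5
N_1 = 5 + 5 = 10
N_2 = 5 + 10 = 15

15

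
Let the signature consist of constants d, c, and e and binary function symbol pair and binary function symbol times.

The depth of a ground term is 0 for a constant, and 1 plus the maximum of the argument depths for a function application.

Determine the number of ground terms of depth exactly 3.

1565568

Count level by level. With function symbols pair/2, times/2, the terms of depth ≤ k are the 3 constants together with each function applied to depth-≤(k−1) tuples, so N_k = 3 + N_{k-1}^2 + N_{k-1}^2.
N_0 = 3
N_1 = 3 + 3^2 + 3^2 = 21
N_2 = 3 + 21^2 + 21^2 = 885
N_3 = 3 + 885^2 + 885^2 = 1566453
Terms of depth exactly 3: N_3 − N_2 = 1566453 − 885 = 1565568.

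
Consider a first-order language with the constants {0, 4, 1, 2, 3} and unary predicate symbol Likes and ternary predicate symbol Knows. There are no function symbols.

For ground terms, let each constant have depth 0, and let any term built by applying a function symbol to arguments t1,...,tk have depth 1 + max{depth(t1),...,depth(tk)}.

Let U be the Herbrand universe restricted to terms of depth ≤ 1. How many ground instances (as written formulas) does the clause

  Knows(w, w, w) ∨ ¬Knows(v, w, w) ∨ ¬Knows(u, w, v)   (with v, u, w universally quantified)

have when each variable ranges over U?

125

Ground terms of depth ≤ 1:
  With no function symbols every ground term is a constant, so there are exactly 5 ground terms at every depth bound.
  N_0 = 5
  N_1 = 5
  Explicitly: 0, 4, 1, 2, 3.
So there are 5 ground terms available for substitution.
Each of v, u, w ranges independently over the available ground terms, and distinct assignments produce distinct instances.
Number of ground instances = 5^3 = 125.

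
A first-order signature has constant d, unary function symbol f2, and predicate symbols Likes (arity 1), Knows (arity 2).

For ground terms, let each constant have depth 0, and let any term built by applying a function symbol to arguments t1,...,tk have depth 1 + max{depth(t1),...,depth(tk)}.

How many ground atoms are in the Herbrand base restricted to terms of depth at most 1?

6

First count ground terms of depth ≤ 1.
Let N_k = |{terms of depth ≤ k}|. Then N_0 = 1 and N_k = 1 + N_{k-1} for k ≥ 1 (one summand per function symbol, arity giving the exponent).
N_0 = 1
N_1 = 1 + 1 = 2
So |H| = 2.
Ground atoms are formed by filling each argument slot of a predicate with a term from H, so an r-ary predicate gives |H|^r atoms:
  Likes: 2;  Knows: 2^2 = 4
Total ground atoms: 2 + 4 = 6.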